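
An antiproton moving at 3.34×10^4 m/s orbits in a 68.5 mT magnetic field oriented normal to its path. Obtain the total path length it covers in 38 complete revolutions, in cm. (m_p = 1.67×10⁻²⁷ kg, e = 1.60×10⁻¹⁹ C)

r = mv/(qB) = 5.09×10^-3 m, so one revolution covers 2πr = 0.0320 m.
In 38 revolutions: L = 38·2πr = 1.22 m.

L ≈ 122 cm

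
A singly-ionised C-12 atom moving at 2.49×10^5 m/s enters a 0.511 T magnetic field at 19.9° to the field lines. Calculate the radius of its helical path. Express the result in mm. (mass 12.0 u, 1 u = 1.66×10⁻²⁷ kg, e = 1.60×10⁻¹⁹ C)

Only the perpendicular component v⊥ = v sin19.9° = 8.48×10^4 m/s is bent by the field.
r = m v⊥ /(qB) = (1.99×10^-26)(8.48×10^4) / [(1×1.60×10^-19)(0.511)] = 0.0206 m.

r ≈ 20.6 mm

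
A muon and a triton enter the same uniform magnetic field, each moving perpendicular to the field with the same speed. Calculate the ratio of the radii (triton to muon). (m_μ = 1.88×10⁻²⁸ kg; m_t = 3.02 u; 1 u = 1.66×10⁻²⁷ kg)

r = mv/(qB) ⇒ at equal v, r ∝ m/q.
r_{triton}/r_{muon} = 26.7.

ratio ≈ 26.7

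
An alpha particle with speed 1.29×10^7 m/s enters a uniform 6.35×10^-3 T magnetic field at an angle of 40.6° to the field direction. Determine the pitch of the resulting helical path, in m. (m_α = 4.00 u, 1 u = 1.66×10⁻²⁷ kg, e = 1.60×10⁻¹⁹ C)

pitch ≈ 201 m

The velocity component along B is v∥ = v cos40.6° = 9.79×10^6 m/s.
The cyclotron period T = 2πm/(qB) = 2.05×10^-5 s is set by m, q, B alone.
Pitch = v∥·T = (9.79×10^6)(2.05×10^-5) = 201 m.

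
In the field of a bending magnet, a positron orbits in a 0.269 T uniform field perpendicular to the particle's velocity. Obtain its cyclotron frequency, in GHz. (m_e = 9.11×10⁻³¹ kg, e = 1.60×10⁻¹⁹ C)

f ≈ 7.52 GHz

f = qB/(2πm) = (1×1.60×10^-19)(0.269) / [2π(9.11×10^-31)] = 7.52×10^9 Hz.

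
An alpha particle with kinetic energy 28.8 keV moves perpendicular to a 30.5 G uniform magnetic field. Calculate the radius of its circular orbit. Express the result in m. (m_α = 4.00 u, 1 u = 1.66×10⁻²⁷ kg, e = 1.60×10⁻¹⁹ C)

Convert the energy: K = 28.8 keV = 4.61×10^-15 J.
v = √(2K/m) = √(2·4.61×10^-15/6.64×10^-27) = 1.18×10^6 m/s.
r = mv/(qB) = (6.64×10^-27)(1.18×10^6) / [(2×1.60×10^-19)(3.05×10^-3)] = 8.02 m.

r ≈ 8.02 m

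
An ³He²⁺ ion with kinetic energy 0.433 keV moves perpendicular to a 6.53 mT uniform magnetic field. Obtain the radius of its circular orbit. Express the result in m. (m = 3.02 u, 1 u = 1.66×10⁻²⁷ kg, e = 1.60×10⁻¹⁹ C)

r ≈ 0.399 m

Convert the energy: K = 0.433 keV = 6.93×10^-17 J.
v = √(2K/m) = √(2·6.93×10^-17/5.01×10^-27) = 1.66×10^5 m/s.
r = mv/(qB) = (5.01×10^-27)(1.66×10^5) / [(2×1.60×10^-19)(6.53×10^-3)] = 0.399 m.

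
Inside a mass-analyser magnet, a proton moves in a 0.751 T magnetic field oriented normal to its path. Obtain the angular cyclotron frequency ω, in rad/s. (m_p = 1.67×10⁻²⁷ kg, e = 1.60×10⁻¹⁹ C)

ω ≈ 7.20×10^7 rad/s

ω = qB/m = (1×1.60×10^-19)(0.751) / (1.67×10^-27) = 7.20×10^7 rad/s.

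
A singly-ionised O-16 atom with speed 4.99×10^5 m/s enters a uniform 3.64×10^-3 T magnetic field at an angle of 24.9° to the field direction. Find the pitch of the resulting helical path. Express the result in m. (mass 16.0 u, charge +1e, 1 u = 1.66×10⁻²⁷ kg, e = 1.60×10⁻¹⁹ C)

The velocity component along B is v∥ = v cos24.9° = 4.53×10^5 m/s.
The cyclotron period T = 2πm/(qB) = 2.87×10^-4 s is set by m, q, B alone.
Pitch = v∥·T = (4.53×10^5)(2.87×10^-4) = 130 m.

pitch ≈ 130 m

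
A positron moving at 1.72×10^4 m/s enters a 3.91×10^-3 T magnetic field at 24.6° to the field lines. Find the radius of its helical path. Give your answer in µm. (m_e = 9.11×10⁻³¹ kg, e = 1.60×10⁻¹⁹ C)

r ≈ 10.4 µm

Only the perpendicular component v⊥ = v sin24.6° = 7160 m/s is bent by the field.
r = m v⊥ /(qB) = (9.11×10^-31)(7160) / [(1×1.60×10^-19)(3.91×10^-3)] = 1.04×10^-5 m.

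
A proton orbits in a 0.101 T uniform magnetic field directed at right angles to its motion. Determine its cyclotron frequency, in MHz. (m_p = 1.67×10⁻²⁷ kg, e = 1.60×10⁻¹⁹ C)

f ≈ 1.54 MHz

f = qB/(2πm) = (1×1.60×10^-19)(0.101) / [2π(1.67×10^-27)] = 1.54×10^6 Hz.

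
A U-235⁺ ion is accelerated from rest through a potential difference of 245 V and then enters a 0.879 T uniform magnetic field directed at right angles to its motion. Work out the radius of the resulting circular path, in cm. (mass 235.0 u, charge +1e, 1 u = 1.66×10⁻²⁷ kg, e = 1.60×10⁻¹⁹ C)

r ≈ 3.93 cm

The kinetic energy gained is K = qV = (1×1.60×10^-19)(245) = 3.92×10^-17 J.
v = √(2K/m) = 1.42×10^4 m/s.
r = mv/(qB) = (3.90×10^-25)(1.42×10^4) / [(1×1.60×10^-19)(0.879)] = 0.0393 m.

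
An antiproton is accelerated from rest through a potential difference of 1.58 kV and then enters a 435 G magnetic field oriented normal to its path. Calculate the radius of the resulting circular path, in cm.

r ≈ 13.2 cm

The kinetic energy gained is K = qV = (1×1.60×10^-19)(1580) = 2.53×10^-16 J.
v = √(2K/m) = 5.50×10^5 m/s.
r = mv/(qB) = (1.67×10^-27)(5.50×10^5) / [(1×1.60×10^-19)(0.0435)] = 0.132 m.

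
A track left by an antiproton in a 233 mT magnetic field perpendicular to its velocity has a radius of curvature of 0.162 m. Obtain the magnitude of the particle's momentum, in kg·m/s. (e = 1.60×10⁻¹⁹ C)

p ≈ 6.04×10^-21 kg·m/s

Since qvB = mv²/r, the momentum p = mv = qBr.
p = (1×1.60×10^-19)(0.233)(0.162) = 6.04×10^-21 kg·m/s.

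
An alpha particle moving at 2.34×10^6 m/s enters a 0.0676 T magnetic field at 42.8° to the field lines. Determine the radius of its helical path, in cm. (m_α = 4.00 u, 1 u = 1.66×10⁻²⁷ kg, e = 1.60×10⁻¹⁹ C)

r ≈ 48.8 cm

Only the perpendicular component v⊥ = v sin42.8° = 1.59×10^6 m/s is bent by the field.
r = m v⊥ /(qB) = (6.64×10^-27)(1.59×10^6) / [(2×1.60×10^-19)(0.0676)] = 0.488 m.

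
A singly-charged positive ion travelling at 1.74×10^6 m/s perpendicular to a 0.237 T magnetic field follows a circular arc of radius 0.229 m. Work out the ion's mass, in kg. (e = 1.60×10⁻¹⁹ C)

qvB = mv²/r ⇒ m = qBr/v.
m = (1×1.60×10^-19)(0.237)(0.229) / (1.74×10^6) = 4.99×10^-27 kg.

m ≈ 4.99×10^-27 kg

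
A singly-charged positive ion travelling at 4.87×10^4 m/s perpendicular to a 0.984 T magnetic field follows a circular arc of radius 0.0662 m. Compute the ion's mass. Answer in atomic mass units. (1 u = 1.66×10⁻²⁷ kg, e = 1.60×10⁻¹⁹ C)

qvB = mv²/r ⇒ m = qBr/v.
m = (1×1.60×10^-19)(0.984)(0.0662) / (4.87×10^4) = 2.14×10^-25 kg = 129 u.

m ≈ 129 u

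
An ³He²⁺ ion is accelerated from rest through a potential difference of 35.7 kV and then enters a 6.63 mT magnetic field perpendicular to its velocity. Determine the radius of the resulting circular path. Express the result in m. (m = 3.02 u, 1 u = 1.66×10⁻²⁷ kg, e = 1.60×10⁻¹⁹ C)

The kinetic energy gained is K = qV = (2×1.60×10^-19)(3.57×10^4) = 1.14×10^-14 J.
v = √(2K/m) = 2.13×10^6 m/s.
r = mv/(qB) = (5.01×10^-27)(2.13×10^6) / [(2×1.60×10^-19)(6.63×10^-3)] = 5.04 m.

r ≈ 5.04 m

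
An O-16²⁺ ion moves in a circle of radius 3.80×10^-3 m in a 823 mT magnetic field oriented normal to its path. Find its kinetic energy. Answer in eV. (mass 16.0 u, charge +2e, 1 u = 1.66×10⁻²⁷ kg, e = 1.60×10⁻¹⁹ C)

v = qBr/m = (2×1.60×10^-19)(0.823)(3.80×10^-3) / (2.66×10^-26) = 3.77×10^4 m/s.
K = ½mv² = 0.5·(2.66×10^-26)·(3.77×10^4)² = 1.89×10^-17 J = 118 eV.

K ≈ 118 eV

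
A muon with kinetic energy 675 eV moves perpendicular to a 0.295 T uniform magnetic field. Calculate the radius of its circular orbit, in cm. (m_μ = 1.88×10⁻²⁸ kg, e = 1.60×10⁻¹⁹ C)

Convert the energy: K = 675 eV = 1.08×10^-16 J.
v = √(2K/m) = √(2·1.08×10^-16/1.88×10^-28) = 1.07×10^6 m/s.
r = mv/(qB) = (1.88×10^-28)(1.07×10^6) / [(1×1.60×10^-19)(0.295)] = 4.27×10^-3 m.

r ≈ 0.427 cm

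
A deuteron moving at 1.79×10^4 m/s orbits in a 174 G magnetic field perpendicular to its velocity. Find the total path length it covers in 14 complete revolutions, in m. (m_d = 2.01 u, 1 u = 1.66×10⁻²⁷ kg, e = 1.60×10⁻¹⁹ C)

L ≈ 1.89 m

r = mv/(qB) = 0.0215 m, so one revolution covers 2πr = 0.135 m.
In 14 revolutions: L = 14·2πr = 1.89 m.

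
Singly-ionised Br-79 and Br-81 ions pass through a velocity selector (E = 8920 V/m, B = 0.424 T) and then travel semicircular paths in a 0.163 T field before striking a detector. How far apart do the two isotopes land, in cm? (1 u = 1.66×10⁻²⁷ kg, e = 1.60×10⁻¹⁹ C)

Both emerge at v = E/B₁ = 2.10×10^4 m/s.
r = mv/(qB₂), so r₁ = 0.10579 m and r₂ = 0.10846 m, giving Δr = 2.68×10^-3 m.
After a semicircle each ion lands a diameter 2r from the entry slit, so the separation is 2Δr = 5.36×10^-3 m.

Δd ≈ 0.536 cm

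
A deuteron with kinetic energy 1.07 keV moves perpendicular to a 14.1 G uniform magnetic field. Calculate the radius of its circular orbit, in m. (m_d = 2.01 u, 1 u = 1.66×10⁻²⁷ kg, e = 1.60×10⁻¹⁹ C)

Convert the energy: K = 1.07 keV = 1.71×10^-16 J.
v = √(2K/m) = √(2·1.71×10^-16/3.34×10^-27) = 3.20×10^5 m/s.
r = mv/(qB) = (3.34×10^-27)(3.20×10^5) / [(1×1.60×10^-19)(1.41×10^-3)] = 4.74 m.

r ≈ 4.74 m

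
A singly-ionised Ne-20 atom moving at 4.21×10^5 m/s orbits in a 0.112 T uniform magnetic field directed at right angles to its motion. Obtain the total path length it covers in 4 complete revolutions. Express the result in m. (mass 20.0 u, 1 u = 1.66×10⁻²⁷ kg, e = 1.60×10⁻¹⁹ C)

L ≈ 19.6 m

r = mv/(qB) = 0.780 m, so one revolution covers 2πr = 4.90 m.
In 4 revolutions: L = 4·2πr = 19.6 m.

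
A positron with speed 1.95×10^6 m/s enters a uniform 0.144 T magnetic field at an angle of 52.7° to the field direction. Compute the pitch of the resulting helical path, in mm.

pitch ≈ 0.294 mm

The velocity component along B is v∥ = v cos52.7° = 1.18×10^6 m/s.
The cyclotron period T = 2πm/(qB) = 2.48×10^-10 s is set by m, q, B alone.
Pitch = v∥·T = (1.18×10^6)(2.48×10^-10) = 2.94×10^-4 m.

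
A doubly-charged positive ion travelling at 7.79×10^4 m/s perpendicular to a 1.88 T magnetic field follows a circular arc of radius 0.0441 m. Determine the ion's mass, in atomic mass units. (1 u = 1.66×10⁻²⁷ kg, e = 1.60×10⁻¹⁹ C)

m ≈ 205 u

qvB = mv²/r ⇒ m = qBr/v.
m = (2×1.60×10^-19)(1.88)(0.0441) / (7.79×10^4) = 3.41×10^-25 kg = 205 u.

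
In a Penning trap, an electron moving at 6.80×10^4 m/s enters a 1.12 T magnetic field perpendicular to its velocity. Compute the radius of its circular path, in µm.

The magnetic force provides the centripetal force: qvB = mv²/r, so r = mv/(qB).
r = (9.11×10^-31 kg)(6.80×10^4 m/s) / [(1×1.60×10^-19 C)(1.12 T)] = 3.46×10^-7 m.

r ≈ 0.346 µm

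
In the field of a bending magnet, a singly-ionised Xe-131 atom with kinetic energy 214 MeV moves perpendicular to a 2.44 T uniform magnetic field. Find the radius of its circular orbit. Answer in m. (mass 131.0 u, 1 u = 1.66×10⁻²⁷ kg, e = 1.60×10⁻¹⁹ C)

r ≈ 9.88 m

Convert the energy: K = 214 MeV = 3.42×10^-11 J.
v = √(2K/m) = √(2·3.42×10^-11/2.17×10^-25) = 1.77×10^7 m/s.
r = mv/(qB) = (2.17×10^-25)(1.77×10^7) / [(1×1.60×10^-19)(2.44)] = 9.88 m.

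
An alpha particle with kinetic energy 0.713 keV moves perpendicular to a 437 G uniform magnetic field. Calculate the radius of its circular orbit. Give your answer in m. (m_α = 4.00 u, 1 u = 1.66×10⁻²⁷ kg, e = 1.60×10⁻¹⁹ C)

Convert the energy: K = 0.713 keV = 1.14×10^-16 J.
v = √(2K/m) = √(2·1.14×10^-16/6.64×10^-27) = 1.85×10^5 m/s.
r = mv/(qB) = (6.64×10^-27)(1.85×10^5) / [(2×1.60×10^-19)(0.0437)] = 0.0880 m.

r ≈ 0.0880 m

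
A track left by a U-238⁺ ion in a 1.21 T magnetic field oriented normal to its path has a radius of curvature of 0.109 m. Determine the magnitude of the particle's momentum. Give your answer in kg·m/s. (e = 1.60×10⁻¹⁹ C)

Since qvB = mv²/r, the momentum p = mv = qBr.
p = (1×1.60×10^-19)(1.21)(0.109) = 2.11×10^-20 kg·m/s.

p ≈ 2.11×10^-20 kg·m/s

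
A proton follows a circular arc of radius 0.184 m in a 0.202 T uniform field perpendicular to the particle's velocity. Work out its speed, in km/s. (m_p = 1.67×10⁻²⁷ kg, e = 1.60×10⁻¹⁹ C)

From qvB = mv²/r, v = qBr/m.
v = (1×1.60×10^-19)(0.202)(0.184) / (1.67×10^-27) = 3.56×10^6 m/s.

v ≈ 3560 km/s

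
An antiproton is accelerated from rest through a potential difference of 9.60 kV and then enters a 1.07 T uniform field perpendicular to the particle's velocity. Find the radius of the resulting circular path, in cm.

r ≈ 1.32 cm

The kinetic energy gained is K = qV = (1×1.60×10^-19)(9600) = 1.54×10^-15 J.
v = √(2K/m) = 1.36×10^6 m/s.
r = mv/(qB) = (1.67×10^-27)(1.36×10^6) / [(1×1.60×10^-19)(1.07)] = 0.0132 m.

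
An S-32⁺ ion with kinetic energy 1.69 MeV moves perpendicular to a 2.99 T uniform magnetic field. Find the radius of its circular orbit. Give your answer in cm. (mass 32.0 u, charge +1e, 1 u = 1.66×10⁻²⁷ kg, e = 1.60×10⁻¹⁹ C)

Convert the energy: K = 1.69 MeV = 2.70×10^-13 J.
v = √(2K/m) = √(2·2.70×10^-13/5.31×10^-26) = 3.19×10^6 m/s.
r = mv/(qB) = (5.31×10^-26)(3.19×10^6) / [(1×1.60×10^-19)(2.99)] = 0.354 m.

r ≈ 35.4 cm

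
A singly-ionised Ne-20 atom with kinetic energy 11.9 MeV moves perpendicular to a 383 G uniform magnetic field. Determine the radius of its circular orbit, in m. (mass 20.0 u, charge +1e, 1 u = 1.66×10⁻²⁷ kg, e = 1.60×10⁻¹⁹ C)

r ≈ 58.0 m

Convert the energy: K = 11.9 MeV = 1.90×10^-12 J.
v = √(2K/m) = √(2·1.90×10^-12/3.32×10^-26) = 1.07×10^7 m/s.
r = mv/(qB) = (3.32×10^-26)(1.07×10^7) / [(1×1.60×10^-19)(0.0383)] = 58.0 m.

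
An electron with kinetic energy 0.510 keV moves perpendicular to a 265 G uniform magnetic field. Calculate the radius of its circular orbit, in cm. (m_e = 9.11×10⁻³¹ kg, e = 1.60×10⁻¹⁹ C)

Convert the energy: K = 0.510 keV = 8.16×10^-17 J.
v = √(2K/m) = √(2·8.16×10^-17/9.11×10^-31) = 1.34×10^7 m/s.
r = mv/(qB) = (9.11×10^-31)(1.34×10^7) / [(1×1.60×10^-19)(0.0265)] = 2.88×10^-3 m.

r ≈ 0.288 cm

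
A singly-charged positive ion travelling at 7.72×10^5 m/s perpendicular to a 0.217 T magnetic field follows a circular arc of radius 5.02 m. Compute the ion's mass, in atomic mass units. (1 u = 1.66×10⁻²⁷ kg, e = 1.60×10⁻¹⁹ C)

m ≈ 136 u

qvB = mv²/r ⇒ m = qBr/v.
m = (1×1.60×10^-19)(0.217)(5.02) / (7.72×10^5) = 2.26×10^-25 kg = 136 u.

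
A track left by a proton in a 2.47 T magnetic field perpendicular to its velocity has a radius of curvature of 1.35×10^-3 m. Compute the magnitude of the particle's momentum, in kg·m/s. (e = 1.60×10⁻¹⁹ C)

Since qvB = mv²/r, the momentum p = mv = qBr.
p = (1×1.60×10^-19)(2.47)(1.35×10^-3) = 5.34×10^-22 kg·m/s.

p ≈ 5.34×10^-22 kg·m/s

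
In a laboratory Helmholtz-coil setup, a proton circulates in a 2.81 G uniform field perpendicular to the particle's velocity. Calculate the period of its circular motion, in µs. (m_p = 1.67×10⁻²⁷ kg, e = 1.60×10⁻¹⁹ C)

The cyclotron period is independent of speed: T = 2πm/(qB).
T = 2π(1.67×10^-27) / [(1×1.60×10^-19)(2.81×10^-4)] = 2.33×10^-4 s.

T ≈ 233 µs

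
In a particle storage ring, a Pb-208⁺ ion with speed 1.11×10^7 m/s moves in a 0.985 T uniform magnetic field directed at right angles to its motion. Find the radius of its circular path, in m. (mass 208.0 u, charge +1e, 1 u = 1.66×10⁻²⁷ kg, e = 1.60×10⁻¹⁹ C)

r ≈ 24.3 m

The magnetic force provides the centripetal force: qvB = mv²/r, so r = mv/(qB).
r = (3.45×10^-25 kg)(1.11×10^7 m/s) / [(1×1.60×10^-19 C)(0.985 T)] = 24.3 m.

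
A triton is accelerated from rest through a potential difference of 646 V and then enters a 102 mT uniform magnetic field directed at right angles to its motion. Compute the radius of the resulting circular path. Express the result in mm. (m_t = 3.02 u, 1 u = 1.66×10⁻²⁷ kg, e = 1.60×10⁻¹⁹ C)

The kinetic energy gained is K = qV = (1×1.60×10^-19)(646) = 1.03×10^-16 J.
v = √(2K/m) = 2.03×10^5 m/s.
r = mv/(qB) = (5.01×10^-27)(2.03×10^5) / [(1×1.60×10^-19)(0.102)] = 0.0624 m.

r ≈ 62.4 mm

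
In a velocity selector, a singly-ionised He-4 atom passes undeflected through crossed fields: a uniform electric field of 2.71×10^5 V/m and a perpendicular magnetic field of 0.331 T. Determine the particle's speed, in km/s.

v ≈ 819 km/s

For zero net force, qE = qvB, so v = E/B.
v = (2.71×10^5) / (0.331) = 8.19×10^5 m/s.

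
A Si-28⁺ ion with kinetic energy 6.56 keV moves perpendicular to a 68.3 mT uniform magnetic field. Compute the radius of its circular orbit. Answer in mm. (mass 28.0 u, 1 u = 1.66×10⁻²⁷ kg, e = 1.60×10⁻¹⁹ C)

r ≈ 904 mm

Convert the energy: K = 6.56 keV = 1.05×10^-15 J.
v = √(2K/m) = √(2·1.05×10^-15/4.65×10^-26) = 2.13×10^5 m/s.
r = mv/(qB) = (4.65×10^-26)(2.13×10^5) / [(1×1.60×10^-19)(0.0683)] = 0.904 m.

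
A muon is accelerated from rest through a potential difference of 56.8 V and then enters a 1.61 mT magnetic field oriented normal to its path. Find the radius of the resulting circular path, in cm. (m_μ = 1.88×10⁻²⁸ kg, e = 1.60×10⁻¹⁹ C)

r ≈ 22.7 cm

The kinetic energy gained is K = qV = (1×1.60×10^-19)(56.8) = 9.09×10^-18 J.
v = √(2K/m) = 3.11×10^5 m/s.
r = mv/(qB) = (1.88×10^-28)(3.11×10^5) / [(1×1.60×10^-19)(1.61×10^-3)] = 0.227 m.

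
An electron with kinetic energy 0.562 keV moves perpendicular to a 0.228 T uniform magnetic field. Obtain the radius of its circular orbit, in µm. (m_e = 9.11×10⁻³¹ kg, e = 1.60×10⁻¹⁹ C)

r ≈ 351 µm

Convert the energy: K = 0.562 keV = 8.99×10^-17 J.
v = √(2K/m) = √(2·8.99×10^-17/9.11×10^-31) = 1.41×10^7 m/s.
r = mv/(qB) = (9.11×10^-31)(1.41×10^7) / [(1×1.60×10^-19)(0.228)] = 3.51×10^-4 m.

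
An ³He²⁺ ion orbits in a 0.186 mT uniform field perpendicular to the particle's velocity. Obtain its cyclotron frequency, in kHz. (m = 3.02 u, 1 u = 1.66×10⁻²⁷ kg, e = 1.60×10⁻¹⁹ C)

f = qB/(2πm) = (2×1.60×10^-19)(1.86×10^-4) / [2π(5.01×10^-27)] = 1890 Hz.

f ≈ 1.89 kHz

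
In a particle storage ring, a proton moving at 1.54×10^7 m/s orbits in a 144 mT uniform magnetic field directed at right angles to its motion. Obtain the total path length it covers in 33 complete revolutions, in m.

L ≈ 231 m

r = mv/(qB) = 1.12 m, so one revolution covers 2πr = 7.01 m.
In 33 revolutions: L = 33·2πr = 231 m.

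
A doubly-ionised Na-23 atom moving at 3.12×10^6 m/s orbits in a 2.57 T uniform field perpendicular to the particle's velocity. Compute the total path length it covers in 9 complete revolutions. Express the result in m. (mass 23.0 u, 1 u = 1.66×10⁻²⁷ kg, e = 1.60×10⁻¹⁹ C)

L ≈ 8.19 m

r = mv/(qB) = 0.145 m, so one revolution covers 2πr = 0.910 m.
In 9 revolutions: L = 9·2πr = 8.19 m.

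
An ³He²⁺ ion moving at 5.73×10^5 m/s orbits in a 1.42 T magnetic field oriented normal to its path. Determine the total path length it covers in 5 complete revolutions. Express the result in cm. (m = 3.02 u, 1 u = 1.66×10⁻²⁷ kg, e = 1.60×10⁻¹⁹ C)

L ≈ 19.9 cm

r = mv/(qB) = 6.32×10^-3 m, so one revolution covers 2πr = 0.0397 m.
In 5 revolutions: L = 5·2πr = 0.199 m.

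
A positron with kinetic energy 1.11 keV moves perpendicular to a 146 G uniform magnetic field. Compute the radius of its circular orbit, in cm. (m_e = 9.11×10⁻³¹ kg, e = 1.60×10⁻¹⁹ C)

Convert the energy: K = 1.11 keV = 1.78×10^-16 J.
v = √(2K/m) = √(2·1.78×10^-16/9.11×10^-31) = 1.97×10^7 m/s.
r = mv/(qB) = (9.11×10^-31)(1.97×10^7) / [(1×1.60×10^-19)(0.0146)] = 7.70×10^-3 m.

r ≈ 0.770 cm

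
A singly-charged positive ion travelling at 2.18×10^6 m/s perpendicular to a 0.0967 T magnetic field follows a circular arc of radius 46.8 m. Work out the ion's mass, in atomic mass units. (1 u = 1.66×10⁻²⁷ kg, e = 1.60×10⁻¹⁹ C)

qvB = mv²/r ⇒ m = qBr/v.
m = (1×1.60×10^-19)(0.0967)(46.8) / (2.18×10^6) = 3.32×10^-25 kg = 200 u.

m ≈ 200 u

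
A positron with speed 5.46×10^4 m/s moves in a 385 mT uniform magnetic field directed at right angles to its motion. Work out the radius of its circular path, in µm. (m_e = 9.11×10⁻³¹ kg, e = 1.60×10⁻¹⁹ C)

r ≈ 0.807 µm

The magnetic force provides the centripetal force: qvB = mv²/r, so r = mv/(qB).
r = (9.11×10^-31 kg)(5.46×10^4 m/s) / [(1×1.60×10^-19 C)(0.385 T)] = 8.07×10^-7 m.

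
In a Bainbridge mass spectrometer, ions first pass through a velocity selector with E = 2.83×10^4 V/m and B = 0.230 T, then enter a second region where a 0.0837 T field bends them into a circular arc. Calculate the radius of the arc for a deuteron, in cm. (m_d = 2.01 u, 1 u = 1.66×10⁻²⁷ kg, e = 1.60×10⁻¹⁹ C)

r ≈ 3.07 cm

The selector passes v = E/B = 2.83×10^4/0.230 = 1.23×10^5 m/s.
In the deflection region, r = mv/(qB₂) = (3.34×10^-27)(1.23×10^5) / [(1×1.60×10^-19)(0.0837)] = 0.0307 m.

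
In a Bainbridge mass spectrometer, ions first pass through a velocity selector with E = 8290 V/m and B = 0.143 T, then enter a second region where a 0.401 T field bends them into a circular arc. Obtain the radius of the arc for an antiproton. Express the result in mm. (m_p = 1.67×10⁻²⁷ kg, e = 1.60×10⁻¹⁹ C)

r ≈ 1.51 mm

The selector passes v = E/B = 8290/0.143 = 5.80×10^4 m/s.
In the deflection region, r = mv/(qB₂) = (1.67×10^-27)(5.80×10^4) / [(1×1.60×10^-19)(0.401)] = 1.51×10^-3 m.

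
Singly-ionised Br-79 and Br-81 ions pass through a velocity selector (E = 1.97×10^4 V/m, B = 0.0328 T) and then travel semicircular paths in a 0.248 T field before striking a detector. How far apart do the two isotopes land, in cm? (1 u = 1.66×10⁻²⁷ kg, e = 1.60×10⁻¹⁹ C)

Both emerge at v = E/B₁ = 6.01×10^5 m/s.
r = mv/(qB₂), so r₁ = 1.9850 m and r₂ = 2.0352 m, giving Δr = 0.0503 m.
After a semicircle each ion lands a diameter 2r from the entry slit, so the separation is 2Δr = 0.101 m.

Δd ≈ 10.1 cm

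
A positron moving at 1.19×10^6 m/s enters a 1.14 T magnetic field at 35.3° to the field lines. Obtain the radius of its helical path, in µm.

Only the perpendicular component v⊥ = v sin35.3° = 6.88×10^5 m/s is bent by the field.
r = m v⊥ /(qB) = (9.11×10^-31)(6.88×10^5) / [(1×1.60×10^-19)(1.14)] = 3.43×10^-6 m.

r ≈ 3.43 µm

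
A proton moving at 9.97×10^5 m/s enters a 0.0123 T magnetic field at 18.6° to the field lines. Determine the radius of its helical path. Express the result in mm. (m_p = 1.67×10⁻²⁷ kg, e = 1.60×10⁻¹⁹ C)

Only the perpendicular component v⊥ = v sin18.6° = 3.18×10^5 m/s is bent by the field.
r = m v⊥ /(qB) = (1.67×10^-27)(3.18×10^5) / [(1×1.60×10^-19)(0.0123)] = 0.270 m.

r ≈ 270 mm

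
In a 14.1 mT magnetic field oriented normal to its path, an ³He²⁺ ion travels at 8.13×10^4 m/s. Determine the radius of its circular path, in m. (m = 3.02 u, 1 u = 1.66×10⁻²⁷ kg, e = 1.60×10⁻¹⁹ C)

r ≈ 0.0903 m

The magnetic force provides the centripetal force: qvB = mv²/r, so r = mv/(qB).
r = (5.01×10^-27 kg)(8.13×10^4 m/s) / [(2×1.60×10^-19 C)(0.0141 T)] = 0.0903 m.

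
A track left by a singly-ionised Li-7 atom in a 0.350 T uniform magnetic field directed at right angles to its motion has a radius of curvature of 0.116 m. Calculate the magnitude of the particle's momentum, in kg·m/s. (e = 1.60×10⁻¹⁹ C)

p ≈ 6.50×10^-21 kg·m/s

Since qvB = mv²/r, the momentum p = mv = qBr.
p = (1×1.60×10^-19)(0.350)(0.116) = 6.50×10^-21 kg·m/s.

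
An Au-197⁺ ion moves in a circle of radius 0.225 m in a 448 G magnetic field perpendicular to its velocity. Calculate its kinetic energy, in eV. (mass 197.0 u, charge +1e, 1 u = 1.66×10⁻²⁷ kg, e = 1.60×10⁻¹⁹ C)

K ≈ 24.9 eV

v = qBr/m = (1×1.60×10^-19)(0.0448)(0.225) / (3.27×10^-25) = 4930 m/s.
K = ½mv² = 0.5·(3.27×10^-25)·(4930)² = 3.98×10^-18 J = 24.9 eV.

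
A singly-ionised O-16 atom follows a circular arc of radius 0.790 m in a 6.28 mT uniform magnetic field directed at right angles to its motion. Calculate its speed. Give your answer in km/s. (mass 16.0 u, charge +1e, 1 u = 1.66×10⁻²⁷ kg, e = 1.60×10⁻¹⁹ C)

v ≈ 29.9 km/s

From qvB = mv²/r, v = qBr/m.
v = (1×1.60×10^-19)(6.28×10^-3)(0.790) / (2.66×10^-26) = 2.99×10^4 m/s.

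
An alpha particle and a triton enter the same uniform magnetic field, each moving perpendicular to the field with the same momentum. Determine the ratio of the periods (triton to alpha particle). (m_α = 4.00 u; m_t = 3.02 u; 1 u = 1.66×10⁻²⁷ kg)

ratio ≈ 1.51

T = 2πm/(qB) is independent of speed, so T₂/T₁ = (m₂/q₂)/(m₁/q₁).
T_{triton}/T_{alpha particle} = (5.01×10^-27/1e) / (6.64×10^-27/2e) = 1.51.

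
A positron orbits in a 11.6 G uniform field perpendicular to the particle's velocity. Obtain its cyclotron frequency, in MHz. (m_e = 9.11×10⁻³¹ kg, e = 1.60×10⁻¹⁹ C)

f ≈ 32.4 MHz

f = qB/(2πm) = (1×1.60×10^-19)(1.16×10^-3) / [2π(9.11×10^-31)] = 3.24×10^7 Hz.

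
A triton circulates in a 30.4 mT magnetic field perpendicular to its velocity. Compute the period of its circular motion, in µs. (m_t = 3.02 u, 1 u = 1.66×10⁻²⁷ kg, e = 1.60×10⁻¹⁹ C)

The cyclotron period is independent of speed: T = 2πm/(qB).
T = 2π(5.01×10^-27) / [(1×1.60×10^-19)(0.0304)] = 6.48×10^-6 s.

T ≈ 6.48 µs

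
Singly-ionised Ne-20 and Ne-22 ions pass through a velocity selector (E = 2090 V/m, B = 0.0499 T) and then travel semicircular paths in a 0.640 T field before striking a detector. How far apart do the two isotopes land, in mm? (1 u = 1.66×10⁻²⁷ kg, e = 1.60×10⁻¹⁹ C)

Δd ≈ 2.72 mm

Both emerge at v = E/B₁ = 4.19×10^4 m/s.
r = mv/(qB₂), so r₁ = 0.01358 m and r₂ = 0.01494 m, giving Δr = 1.36×10^-3 m.
After a semicircle each ion lands a diameter 2r from the entry slit, so the separation is 2Δr = 2.72×10^-3 m.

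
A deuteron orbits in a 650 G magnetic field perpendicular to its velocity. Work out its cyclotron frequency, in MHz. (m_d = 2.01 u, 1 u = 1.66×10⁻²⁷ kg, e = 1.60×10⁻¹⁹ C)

f ≈ 0.496 MHz

f = qB/(2πm) = (1×1.60×10^-19)(0.0650) / [2π(3.34×10^-27)] = 4.96×10^5 Hz.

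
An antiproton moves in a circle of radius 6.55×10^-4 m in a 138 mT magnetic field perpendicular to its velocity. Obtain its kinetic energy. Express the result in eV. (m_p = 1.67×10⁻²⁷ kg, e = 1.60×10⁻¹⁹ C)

K ≈ 0.391 eV

v = qBr/m = (1×1.60×10^-19)(0.138)(6.55×10^-4) / (1.67×10^-27) = 8660 m/s.
K = ½mv² = 0.5·(1.67×10^-27)·(8660)² = 6.26×10^-20 J = 0.391 eV.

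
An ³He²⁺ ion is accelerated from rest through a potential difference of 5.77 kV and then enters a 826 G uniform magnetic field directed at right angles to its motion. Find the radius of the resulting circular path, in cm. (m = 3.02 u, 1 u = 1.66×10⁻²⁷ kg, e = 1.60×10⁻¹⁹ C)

r ≈ 16.3 cm

The kinetic energy gained is K = qV = (2×1.60×10^-19)(5770) = 1.85×10^-15 J.
v = √(2K/m) = 8.58×10^5 m/s.
r = mv/(qB) = (5.01×10^-27)(8.58×10^5) / [(2×1.60×10^-19)(0.0826)] = 0.163 m.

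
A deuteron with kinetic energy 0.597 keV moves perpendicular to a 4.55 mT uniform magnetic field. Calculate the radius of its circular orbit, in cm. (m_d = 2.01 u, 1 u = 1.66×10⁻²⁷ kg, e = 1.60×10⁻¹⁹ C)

r ≈ 110 cm

Convert the energy: K = 0.597 keV = 9.55×10^-17 J.
v = √(2K/m) = √(2·9.55×10^-17/3.34×10^-27) = 2.39×10^5 m/s.
r = mv/(qB) = (3.34×10^-27)(2.39×10^5) / [(1×1.60×10^-19)(4.55×10^-3)] = 1.10 m.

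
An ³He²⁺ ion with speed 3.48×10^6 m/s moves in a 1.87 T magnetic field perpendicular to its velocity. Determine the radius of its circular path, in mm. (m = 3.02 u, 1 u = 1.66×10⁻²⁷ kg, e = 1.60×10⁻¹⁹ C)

The magnetic force provides the centripetal force: qvB = mv²/r, so r = mv/(qB).
r = (5.01×10^-27 kg)(3.48×10^6 m/s) / [(2×1.60×10^-19 C)(1.87 T)] = 0.0292 m.

r ≈ 29.2 mm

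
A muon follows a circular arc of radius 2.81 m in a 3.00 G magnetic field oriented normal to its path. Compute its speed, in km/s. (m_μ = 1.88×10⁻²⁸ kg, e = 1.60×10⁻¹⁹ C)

v ≈ 717 km/s

From qvB = mv²/r, v = qBr/m.
v = (1×1.60×10^-19)(3.00×10^-4)(2.81) / (1.88×10^-28) = 7.17×10^5 m/s.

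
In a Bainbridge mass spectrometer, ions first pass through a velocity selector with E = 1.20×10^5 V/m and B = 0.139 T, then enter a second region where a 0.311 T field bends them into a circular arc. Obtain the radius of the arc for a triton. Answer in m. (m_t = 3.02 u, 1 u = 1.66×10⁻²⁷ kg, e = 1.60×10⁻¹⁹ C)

The selector passes v = E/B = 1.20×10^5/0.139 = 8.63×10^5 m/s.
In the deflection region, r = mv/(qB₂) = (5.01×10^-27)(8.63×10^5) / [(1×1.60×10^-19)(0.311)] = 0.0870 m.

r ≈ 0.0870 m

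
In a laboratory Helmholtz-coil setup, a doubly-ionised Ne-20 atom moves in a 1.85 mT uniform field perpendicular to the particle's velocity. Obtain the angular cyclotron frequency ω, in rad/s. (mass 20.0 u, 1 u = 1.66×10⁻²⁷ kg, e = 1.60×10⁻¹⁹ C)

ω ≈ 1.78×10^4 rad/s

ω = qB/m = (2×1.60×10^-19)(1.85×10^-3) / (3.32×10^-26) = 1.78×10^4 rad/s.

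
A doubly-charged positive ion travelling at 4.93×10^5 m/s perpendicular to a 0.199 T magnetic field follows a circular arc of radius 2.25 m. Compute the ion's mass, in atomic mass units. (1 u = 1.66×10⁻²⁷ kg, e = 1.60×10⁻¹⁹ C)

m ≈ 175 u

qvB = mv²/r ⇒ m = qBr/v.
m = (2×1.60×10^-19)(0.199)(2.25) / (4.93×10^5) = 2.91×10^-25 kg = 175 u.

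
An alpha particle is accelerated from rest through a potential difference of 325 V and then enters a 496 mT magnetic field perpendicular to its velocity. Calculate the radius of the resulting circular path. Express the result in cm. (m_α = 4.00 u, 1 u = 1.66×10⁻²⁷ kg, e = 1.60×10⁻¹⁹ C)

The kinetic energy gained is K = qV = (2×1.60×10^-19)(325) = 1.04×10^-16 J.
v = √(2K/m) = 1.77×10^5 m/s.
r = mv/(qB) = (6.64×10^-27)(1.77×10^5) / [(2×1.60×10^-19)(0.496)] = 7.40×10^-3 m.

r ≈ 0.740 cm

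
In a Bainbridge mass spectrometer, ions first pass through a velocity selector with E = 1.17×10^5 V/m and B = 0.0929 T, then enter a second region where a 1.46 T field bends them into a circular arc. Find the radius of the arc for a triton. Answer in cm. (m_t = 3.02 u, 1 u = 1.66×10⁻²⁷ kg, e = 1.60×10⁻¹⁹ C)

The selector passes v = E/B = 1.17×10^5/0.0929 = 1.26×10^6 m/s.
In the deflection region, r = mv/(qB₂) = (5.01×10^-27)(1.26×10^6) / [(1×1.60×10^-19)(1.46)] = 0.0270 m.

r ≈ 2.70 cm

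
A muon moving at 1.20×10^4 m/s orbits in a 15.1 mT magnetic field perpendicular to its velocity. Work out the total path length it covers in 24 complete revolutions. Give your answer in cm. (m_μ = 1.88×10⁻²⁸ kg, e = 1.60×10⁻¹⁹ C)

r = mv/(qB) = 9.34×10^-4 m, so one revolution covers 2πr = 5.87×10^-3 m.
In 24 revolutions: L = 24·2πr = 0.141 m.

L ≈ 14.1 cm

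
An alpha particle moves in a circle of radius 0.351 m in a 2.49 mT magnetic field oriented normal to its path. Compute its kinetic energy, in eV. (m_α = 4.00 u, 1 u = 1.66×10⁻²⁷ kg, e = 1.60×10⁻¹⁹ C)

K ≈ 36.8 eV

v = qBr/m = (2×1.60×10^-19)(2.49×10^-3)(0.351) / (6.64×10^-27) = 4.21×10^4 m/s.
K = ½mv² = 0.5·(6.64×10^-27)·(4.21×10^4)² = 5.89×10^-18 J = 36.8 eV.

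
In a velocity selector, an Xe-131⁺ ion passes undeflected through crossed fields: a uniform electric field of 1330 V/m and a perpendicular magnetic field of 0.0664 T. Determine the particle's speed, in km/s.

v ≈ 20.0 km/s

For zero net force, qE = qvB, so v = E/B.
v = (1330) / (0.0664) = 2.00×10^4 m/s.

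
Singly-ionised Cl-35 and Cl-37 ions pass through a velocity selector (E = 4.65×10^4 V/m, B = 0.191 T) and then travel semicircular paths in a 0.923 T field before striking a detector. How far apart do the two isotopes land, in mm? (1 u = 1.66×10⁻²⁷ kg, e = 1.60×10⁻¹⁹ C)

Δd ≈ 10.9 mm

Both emerge at v = E/B₁ = 2.43×10^5 m/s.
r = mv/(qB₂), so r₁ = 0.095780 m and r₂ = 0.10125 m, giving Δr = 5.47×10^-3 m.
After a semicircle each ion lands a diameter 2r from the entry slit, so the separation is 2Δr = 0.0109 m.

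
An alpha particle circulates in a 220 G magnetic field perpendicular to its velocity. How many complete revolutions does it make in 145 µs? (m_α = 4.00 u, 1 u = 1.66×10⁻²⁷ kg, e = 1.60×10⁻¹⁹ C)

N = 24

T = 2πm/(qB) = 2π(6.64×10^-27) / [(2×1.60×10^-19)(0.0220)] = 5.9262×10^-6 s.
N = t/T = 1.45×10^-4 / 5.9262×10^-6 ≈ 24.47, so 24 complete revolutions.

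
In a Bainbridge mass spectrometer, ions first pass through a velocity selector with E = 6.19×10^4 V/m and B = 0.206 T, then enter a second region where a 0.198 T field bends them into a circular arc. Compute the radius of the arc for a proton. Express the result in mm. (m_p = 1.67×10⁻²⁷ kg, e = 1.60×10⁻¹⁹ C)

The selector passes v = E/B = 6.19×10^4/0.206 = 3.00×10^5 m/s.
In the deflection region, r = mv/(qB₂) = (1.67×10^-27)(3.00×10^5) / [(1×1.60×10^-19)(0.198)] = 0.0158 m.

r ≈ 15.8 mm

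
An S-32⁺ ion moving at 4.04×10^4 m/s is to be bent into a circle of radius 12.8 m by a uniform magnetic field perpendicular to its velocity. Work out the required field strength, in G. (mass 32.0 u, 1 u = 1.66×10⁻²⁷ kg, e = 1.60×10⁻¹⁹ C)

B ≈ 10.5 G

qvB = mv²/r gives B = mv/(qr).
B = (5.31×10^-26)(4.04×10^4) / [(1×1.60×10^-19)(12.8)] = 1.05×10^-3 T.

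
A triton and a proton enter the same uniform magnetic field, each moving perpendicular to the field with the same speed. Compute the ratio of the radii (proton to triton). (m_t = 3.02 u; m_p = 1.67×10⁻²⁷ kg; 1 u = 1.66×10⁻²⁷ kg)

ratio ≈ 0.333

r = mv/(qB) ⇒ at equal v, r ∝ m/q.
r_{proton}/r_{triton} = 0.333.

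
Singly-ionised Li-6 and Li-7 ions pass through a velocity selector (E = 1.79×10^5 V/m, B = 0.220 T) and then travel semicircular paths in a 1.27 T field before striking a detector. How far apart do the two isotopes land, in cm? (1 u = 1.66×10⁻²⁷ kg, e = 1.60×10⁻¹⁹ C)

Both emerge at v = E/B₁ = 8.14×10^5 m/s.
r = mv/(qB₂), so r₁ = 0.03988 m and r₂ = 0.04653 m, giving Δr = 6.65×10^-3 m.
After a semicircle each ion lands a diameter 2r from the entry slit, so the separation is 2Δr = 0.0133 m.

Δd ≈ 1.33 cm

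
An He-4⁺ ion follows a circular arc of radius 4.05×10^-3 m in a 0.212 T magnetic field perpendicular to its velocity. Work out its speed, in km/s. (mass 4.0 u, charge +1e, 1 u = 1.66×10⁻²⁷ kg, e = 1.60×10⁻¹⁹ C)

From qvB = mv²/r, v = qBr/m.
v = (1×1.60×10^-19)(0.212)(4.05×10^-3) / (6.64×10^-27) = 2.07×10^4 m/s.

v ≈ 20.7 km/s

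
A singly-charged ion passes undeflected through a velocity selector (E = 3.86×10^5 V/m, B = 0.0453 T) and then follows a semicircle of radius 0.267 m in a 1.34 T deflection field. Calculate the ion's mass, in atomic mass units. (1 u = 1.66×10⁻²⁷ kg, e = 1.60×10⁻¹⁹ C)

m ≈ 4.05 u

v = E/B₁ = 8.52×10^6 m/s.
From r = mv/(qB₂), m = qB₂r/v = (1×1.60×10^-19)(1.34)(0.267) / (8.52×10^6) = 6.72×10^-27 kg.
In atomic mass units: m = 6.72×10^-27 / 1.66×10^-27 = 4.05 u.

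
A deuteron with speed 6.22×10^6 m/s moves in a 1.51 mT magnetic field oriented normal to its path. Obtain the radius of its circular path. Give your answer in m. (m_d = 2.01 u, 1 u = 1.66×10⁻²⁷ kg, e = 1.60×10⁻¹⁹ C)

The magnetic force provides the centripetal force: qvB = mv²/r, so r = mv/(qB).
r = (3.34×10^-27 kg)(6.22×10^6 m/s) / [(1×1.60×10^-19 C)(1.51×10^-3 T)] = 85.9 m.

r ≈ 85.9 m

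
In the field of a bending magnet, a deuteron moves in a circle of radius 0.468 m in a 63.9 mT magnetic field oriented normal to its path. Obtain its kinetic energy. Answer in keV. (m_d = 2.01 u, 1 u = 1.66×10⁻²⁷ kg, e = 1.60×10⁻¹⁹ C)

v = qBr/m = (1×1.60×10^-19)(0.0639)(0.468) / (3.34×10^-27) = 1.43×10^6 m/s.
K = ½mv² = 0.5·(3.34×10^-27)·(1.43×10^6)² = 3.43×10^-15 J = 21.4 keV.

K ≈ 21.4 keV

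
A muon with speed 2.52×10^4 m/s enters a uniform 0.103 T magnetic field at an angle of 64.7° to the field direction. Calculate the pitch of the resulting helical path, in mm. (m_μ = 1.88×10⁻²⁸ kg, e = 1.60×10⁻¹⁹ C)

The velocity component along B is v∥ = v cos64.7° = 1.08×10^4 m/s.
The cyclotron period T = 2πm/(qB) = 7.17×10^-8 s is set by m, q, B alone.
Pitch = v∥·T = (1.08×10^4)(7.17×10^-8) = 7.72×10^-4 m.

pitch ≈ 0.772 mm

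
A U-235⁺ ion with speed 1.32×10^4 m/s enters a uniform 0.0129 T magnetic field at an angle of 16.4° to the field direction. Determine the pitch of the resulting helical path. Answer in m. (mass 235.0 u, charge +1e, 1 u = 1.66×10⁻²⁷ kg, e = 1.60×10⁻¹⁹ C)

pitch ≈ 15.0 m

The velocity component along B is v∥ = v cos16.4° = 1.27×10^4 m/s.
The cyclotron period T = 2πm/(qB) = 1.19×10^-3 s is set by m, q, B alone.
Pitch = v∥·T = (1.27×10^4)(1.19×10^-3) = 15.0 m.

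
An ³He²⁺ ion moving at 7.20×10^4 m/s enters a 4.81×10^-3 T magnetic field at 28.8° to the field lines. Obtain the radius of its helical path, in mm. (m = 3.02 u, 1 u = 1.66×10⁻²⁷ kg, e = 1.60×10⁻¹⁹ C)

r ≈ 113 mm

Only the perpendicular component v⊥ = v sin28.8° = 3.47×10^4 m/s is bent by the field.
r = m v⊥ /(qB) = (5.01×10^-27)(3.47×10^4) / [(2×1.60×10^-19)(4.81×10^-3)] = 0.113 m.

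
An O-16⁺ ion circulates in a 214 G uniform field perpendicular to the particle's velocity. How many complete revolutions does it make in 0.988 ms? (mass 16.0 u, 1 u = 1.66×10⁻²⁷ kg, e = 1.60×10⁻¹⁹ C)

N = 20

T = 2πm/(qB) = 2π(2.656×10^-26) / [(1×1.60×10^-19)(0.0214)] = 4.8739×10^-5 s.
N = t/T = 9.88×10^-4 / 4.8739×10^-5 ≈ 20.27, so 20 complete revolutions.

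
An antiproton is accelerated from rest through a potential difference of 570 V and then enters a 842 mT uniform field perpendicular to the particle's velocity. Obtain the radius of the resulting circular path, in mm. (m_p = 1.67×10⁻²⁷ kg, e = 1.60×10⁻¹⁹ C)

r ≈ 4.10 mm

The kinetic energy gained is K = qV = (1×1.60×10^-19)(570) = 9.12×10^-17 J.
v = √(2K/m) = 3.30×10^5 m/s.
r = mv/(qB) = (1.67×10^-27)(3.30×10^5) / [(1×1.60×10^-19)(0.842)] = 4.10×10^-3 m.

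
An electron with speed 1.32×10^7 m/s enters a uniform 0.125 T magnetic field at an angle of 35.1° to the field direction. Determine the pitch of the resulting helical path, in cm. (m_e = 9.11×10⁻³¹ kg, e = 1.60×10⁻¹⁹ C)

pitch ≈ 0.309 cm

The velocity component along B is v∥ = v cos35.1° = 1.08×10^7 m/s.
The cyclotron period T = 2πm/(qB) = 2.86×10^-10 s is set by m, q, B alone.
Pitch = v∥·T = (1.08×10^7)(2.86×10^-10) = 3.09×10^-3 m.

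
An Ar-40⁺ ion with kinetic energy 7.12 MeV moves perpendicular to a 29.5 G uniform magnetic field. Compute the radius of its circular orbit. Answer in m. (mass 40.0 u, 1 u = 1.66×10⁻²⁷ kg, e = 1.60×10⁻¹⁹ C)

Convert the energy: K = 7.12 MeV = 1.14×10^-12 J.
v = √(2K/m) = √(2·1.14×10^-12/6.64×10^-26) = 5.86×10^6 m/s.
r = mv/(qB) = (6.64×10^-26)(5.86×10^6) / [(1×1.60×10^-19)(2.95×10^-3)] = 824 m.

r ≈ 824 m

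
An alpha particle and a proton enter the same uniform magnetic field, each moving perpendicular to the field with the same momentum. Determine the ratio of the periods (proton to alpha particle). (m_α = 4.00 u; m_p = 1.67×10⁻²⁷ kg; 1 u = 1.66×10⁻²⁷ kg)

T = 2πm/(qB) is independent of speed, so T₂/T₁ = (m₂/q₂)/(m₁/q₁).
T_{proton}/T_{alpha particle} = (1.67×10^-27/1e) / (6.64×10^-27/2e) = 0.503.

ratio ≈ 0.503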